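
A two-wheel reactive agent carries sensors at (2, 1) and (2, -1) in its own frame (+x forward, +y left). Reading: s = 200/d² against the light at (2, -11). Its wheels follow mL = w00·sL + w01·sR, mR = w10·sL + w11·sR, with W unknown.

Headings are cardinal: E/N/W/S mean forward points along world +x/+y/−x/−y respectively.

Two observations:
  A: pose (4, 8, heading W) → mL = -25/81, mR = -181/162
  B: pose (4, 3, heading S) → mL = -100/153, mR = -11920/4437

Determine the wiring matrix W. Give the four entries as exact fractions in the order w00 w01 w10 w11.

obs A: pose=(4,8,W) → sL=50/81, sR=1/2, mL=-25/81, mR=-181/162
obs B: pose=(4,3,S) → sL=200/153, sR=40/29, mL=-100/153, mR=-11920/4437
sensor matrix S = [[50/81, 1/2], [200/153, 40/29]]; det S = 7900/39933
solve [mL_A; mL_B] = S·[w00; w01] and [mR_A; mR_B] = S·[w10; w11]:
  w00 = -1/2, w01 = 0, w10 = -1, w11 = -1

-1/2 0 -1 -1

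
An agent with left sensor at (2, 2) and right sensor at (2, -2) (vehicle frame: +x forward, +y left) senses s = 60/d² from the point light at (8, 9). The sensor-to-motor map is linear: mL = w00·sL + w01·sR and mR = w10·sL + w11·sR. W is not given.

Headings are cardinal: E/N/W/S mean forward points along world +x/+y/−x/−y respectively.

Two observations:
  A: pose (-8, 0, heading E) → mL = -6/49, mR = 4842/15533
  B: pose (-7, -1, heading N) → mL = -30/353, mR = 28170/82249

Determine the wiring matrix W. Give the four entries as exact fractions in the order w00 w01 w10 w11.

obs A: pose=(-8,0,E) → sL=12/49, sR=60/317, mL=-6/49, mR=4842/15533
obs B: pose=(-7,-1,N) → sL=60/353, sR=60/233, mL=-30/353, mR=28170/82249
sensor matrix S = [[12/49, 60/317], [60/353, 60/233]]; det S = 39467520/1277573717
solve [mL_A; mL_B] = S·[w00; w01] and [mR_A; mR_B] = S·[w10; w11]:
  w00 = -1/2, w01 = 0, w10 = 1/2, w11 = 1

-1/2 0 1/2 1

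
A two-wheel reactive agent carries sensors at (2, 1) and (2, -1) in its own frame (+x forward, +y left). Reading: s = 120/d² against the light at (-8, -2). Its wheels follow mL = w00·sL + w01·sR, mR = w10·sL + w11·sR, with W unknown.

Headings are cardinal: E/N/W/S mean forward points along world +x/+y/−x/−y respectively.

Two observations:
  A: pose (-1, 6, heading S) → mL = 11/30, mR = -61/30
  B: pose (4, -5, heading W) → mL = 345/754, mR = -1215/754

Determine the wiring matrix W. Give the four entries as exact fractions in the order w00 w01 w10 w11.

1 -1/2 -1 -1/2

obs A: pose=(-1,6,S) → sL=6/5, sR=5/3, mL=11/30, mR=-61/30
obs B: pose=(4,-5,W) → sL=30/29, sR=15/13, mL=345/754, mR=-1215/754
sensor matrix S = [[6/5, 5/3], [30/29, 15/13]]; det S = -128/377
solve [mL_A; mL_B] = S·[w00; w01] and [mR_A; mR_B] = S·[w10; w11]:
  w00 = 1, w01 = -1/2, w10 = -1, w11 = -1/2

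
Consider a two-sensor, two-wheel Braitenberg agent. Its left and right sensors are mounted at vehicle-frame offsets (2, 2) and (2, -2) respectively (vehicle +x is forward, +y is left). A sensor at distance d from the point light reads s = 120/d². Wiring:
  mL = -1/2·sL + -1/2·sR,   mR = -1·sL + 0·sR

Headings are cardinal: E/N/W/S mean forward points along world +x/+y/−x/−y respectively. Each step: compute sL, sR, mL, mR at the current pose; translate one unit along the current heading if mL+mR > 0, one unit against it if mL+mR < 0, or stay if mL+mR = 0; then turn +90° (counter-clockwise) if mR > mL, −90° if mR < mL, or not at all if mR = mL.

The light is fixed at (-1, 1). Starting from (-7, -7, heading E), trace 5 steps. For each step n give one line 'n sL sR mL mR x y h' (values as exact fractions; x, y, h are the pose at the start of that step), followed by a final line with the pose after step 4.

0 30/13 30/29 -630/377 -30/13 -7 -7 E
1 24/25 120/181 -3672/4525 -24/25 -8 -7 S
2 20/27 60/53 -1340/1431 -20/27 -8 -6 W
3 120/97 24/29 -2904/2813 -120/97 -7 -6 S
4 15/16 3/2 -39/32 -15/16 -7 -5 W
final -6 -5 S

n=0: pose=(-7,-7,E); sL=30/13, sR=30/29; mL=-630/377, mR=-30/13; mL+mR=-1500/377 → advance -1; mR−mL=-240/377 → turn -1·90°
n=1: pose=(-8,-7,S); sL=24/25, sR=120/181; mL=-3672/4525, mR=-24/25; mL+mR=-8016/4525 → advance -1; mR−mL=-672/4525 → turn -1·90°
n=2: pose=(-8,-6,W); sL=20/27, sR=60/53; mL=-1340/1431, mR=-20/27; mL+mR=-800/477 → advance -1; mR−mL=280/1431 → turn +1·90°
n=3: pose=(-7,-6,S); sL=120/97, sR=24/29; mL=-2904/2813, mR=-120/97; mL+mR=-6384/2813 → advance -1; mR−mL=-576/2813 → turn -1·90°
n=4: pose=(-7,-5,W); sL=15/16, sR=3/2; mL=-39/32, mR=-15/16; mL+mR=-69/32 → advance -1; mR−mL=9/32 → turn +1·90°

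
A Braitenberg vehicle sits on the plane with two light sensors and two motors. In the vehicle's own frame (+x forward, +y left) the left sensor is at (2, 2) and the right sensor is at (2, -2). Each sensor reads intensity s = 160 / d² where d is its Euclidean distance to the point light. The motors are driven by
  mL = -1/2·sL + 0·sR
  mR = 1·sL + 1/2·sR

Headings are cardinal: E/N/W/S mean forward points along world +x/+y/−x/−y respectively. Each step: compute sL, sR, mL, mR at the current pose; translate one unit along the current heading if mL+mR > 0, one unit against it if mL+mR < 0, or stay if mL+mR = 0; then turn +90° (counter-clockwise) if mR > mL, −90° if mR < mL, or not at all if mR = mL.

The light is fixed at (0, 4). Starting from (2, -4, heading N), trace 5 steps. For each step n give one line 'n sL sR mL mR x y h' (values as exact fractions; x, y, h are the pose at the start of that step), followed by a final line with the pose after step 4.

0 40/9 40/13 -20/9 700/117 2 -4 N
1 160/81 32/5 -80/81 2096/405 2 -3 W
2 16/9 80/41 -8/9 1016/369 1 -3 S
3 32/9 160/109 -16/9 4208/981 1 -4 E
4 40/9 40/13 -20/9 700/117 2 -4 N
final 2 -3 W

n=0: pose=(2,-4,N); sL=40/9, sR=40/13; mL=-20/9, mR=700/117; mL+mR=440/117 → advance +1; mR−mL=320/39 → turn +1·90°
n=1: pose=(2,-3,W); sL=160/81, sR=32/5; mL=-80/81, mR=2096/405; mL+mR=1696/405 → advance +1; mR−mL=832/135 → turn +1·90°
n=2: pose=(1,-3,S); sL=16/9, sR=80/41; mL=-8/9, mR=1016/369; mL+mR=688/369 → advance +1; mR−mL=448/123 → turn +1·90°
n=3: pose=(1,-4,E); sL=32/9, sR=160/109; mL=-16/9, mR=4208/981; mL+mR=2464/981 → advance +1; mR−mL=1984/327 → turn +1·90°
n=4: pose=(2,-4,N); sL=40/9, sR=40/13; mL=-20/9, mR=700/117; mL+mR=440/117 → advance +1; mR−mL=320/39 → turn +1·90°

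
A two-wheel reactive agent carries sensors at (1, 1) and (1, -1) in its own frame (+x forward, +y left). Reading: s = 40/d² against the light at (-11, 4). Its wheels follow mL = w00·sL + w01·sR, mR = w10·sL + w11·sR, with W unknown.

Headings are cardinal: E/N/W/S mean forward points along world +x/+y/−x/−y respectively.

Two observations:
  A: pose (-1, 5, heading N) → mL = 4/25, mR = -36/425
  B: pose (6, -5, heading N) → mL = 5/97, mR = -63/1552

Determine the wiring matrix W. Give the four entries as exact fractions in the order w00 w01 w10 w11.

obs A: pose=(-1,5,N) → sL=8/17, sR=8/25, mL=4/25, mR=-36/425
obs B: pose=(6,-5,N) → sL=1/8, sR=10/97, mL=5/97, mR=-63/1552
sensor matrix S = [[8/17, 8/25], [1/8, 10/97]]; det S = 351/41225
solve [mL_A; mL_B] = S·[w00; w01] and [mR_A; mR_B] = S·[w10; w11]:
  w00 = 0, w01 = 1/2, w10 = 1/2, w11 = -1

0 1/2 1/2 -1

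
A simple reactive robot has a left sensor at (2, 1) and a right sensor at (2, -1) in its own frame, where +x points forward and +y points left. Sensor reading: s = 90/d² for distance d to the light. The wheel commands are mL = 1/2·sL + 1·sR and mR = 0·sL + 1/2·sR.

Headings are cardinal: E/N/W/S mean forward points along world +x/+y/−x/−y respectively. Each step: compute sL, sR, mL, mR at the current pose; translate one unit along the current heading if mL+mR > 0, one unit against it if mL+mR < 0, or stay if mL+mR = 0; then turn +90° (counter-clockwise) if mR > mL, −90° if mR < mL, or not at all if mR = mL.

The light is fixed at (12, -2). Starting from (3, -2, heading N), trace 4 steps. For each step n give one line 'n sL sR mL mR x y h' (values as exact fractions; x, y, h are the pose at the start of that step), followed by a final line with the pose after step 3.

n=0: pose=(3,-2,N); sL=45/52, sR=45/34; mL=3105/1768, mR=45/68; mL+mR=4275/1768 → advance +1; mR−mL=-1935/1768 → turn -1·90°
n=1: pose=(3,-1,E); sL=90/53, sR=90/49; mL=6975/2597, mR=45/49; mL+mR=9360/2597 → advance +1; mR−mL=-4590/2597 → turn -1·90°
n=2: pose=(4,-1,S); sL=9/5, sR=45/41; mL=819/410, mR=45/82; mL+mR=522/205 → advance +1; mR−mL=-297/205 → turn -1·90°
n=3: pose=(4,-2,W); sL=90/101, sR=90/101; mL=135/101, mR=45/101; mL+mR=180/101 → advance +1; mR−mL=-90/101 → turn -1·90°

0 45/52 45/34 3105/1768 45/68 3 -2 N
1 90/53 90/49 6975/2597 45/49 3 -1 E
2 9/5 45/41 819/410 45/82 4 -1 S
3 90/101 90/101 135/101 45/101 4 -2 W
final 3 -2 N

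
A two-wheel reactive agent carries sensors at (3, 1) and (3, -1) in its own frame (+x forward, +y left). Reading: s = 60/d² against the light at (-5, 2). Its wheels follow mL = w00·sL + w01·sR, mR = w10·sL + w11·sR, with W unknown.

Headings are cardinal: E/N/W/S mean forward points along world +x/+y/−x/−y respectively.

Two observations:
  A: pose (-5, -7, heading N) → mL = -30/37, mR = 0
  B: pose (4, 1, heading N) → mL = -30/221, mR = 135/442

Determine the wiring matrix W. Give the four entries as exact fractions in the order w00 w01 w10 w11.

1/2 -1 1 -1

obs A: pose=(-5,-7,N) → sL=60/37, sR=60/37, mL=-30/37, mR=0
obs B: pose=(4,1,N) → sL=15/17, sR=15/26, mL=-30/221, mR=135/442
sensor matrix S = [[60/37, 60/37], [15/17, 15/26]]; det S = -4050/8177
solve [mL_A; mL_B] = S·[w00; w01] and [mR_A; mR_B] = S·[w10; w11]:
  w00 = 1/2, w01 = -1, w10 = 1, w11 = -1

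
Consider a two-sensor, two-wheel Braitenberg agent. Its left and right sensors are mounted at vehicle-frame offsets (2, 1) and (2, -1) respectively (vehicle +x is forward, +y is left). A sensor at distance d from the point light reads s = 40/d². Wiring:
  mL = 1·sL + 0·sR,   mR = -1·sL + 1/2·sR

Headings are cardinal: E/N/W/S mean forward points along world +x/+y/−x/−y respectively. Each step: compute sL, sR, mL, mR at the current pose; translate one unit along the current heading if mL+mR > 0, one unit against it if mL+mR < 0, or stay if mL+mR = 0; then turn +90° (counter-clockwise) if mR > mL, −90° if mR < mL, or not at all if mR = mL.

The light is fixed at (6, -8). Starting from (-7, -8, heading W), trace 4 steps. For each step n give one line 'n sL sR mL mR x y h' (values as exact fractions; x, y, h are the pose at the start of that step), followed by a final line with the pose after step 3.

0 20/113 20/113 20/113 -10/113 -7 -8 W
1 40/229 40/173 40/229 -2340/39617 -8 -8 N
2 10/37 5/18 10/37 -175/1332 -8 -7 E
3 8/29 40/197 8/29 -996/5713 -7 -7 S
final -7 -8 W

n=0: pose=(-7,-8,W); sL=20/113, sR=20/113; mL=20/113, mR=-10/113; mL+mR=10/113 → advance +1; mR−mL=-30/113 → turn -1·90°
n=1: pose=(-8,-8,N); sL=40/229, sR=40/173; mL=40/229, mR=-2340/39617; mL+mR=20/173 → advance +1; mR−mL=-9260/39617 → turn -1·90°
n=2: pose=(-8,-7,E); sL=10/37, sR=5/18; mL=10/37, mR=-175/1332; mL+mR=5/36 → advance +1; mR−mL=-535/1332 → turn -1·90°
n=3: pose=(-7,-7,S); sL=8/29, sR=40/197; mL=8/29, mR=-996/5713; mL+mR=20/197 → advance +1; mR−mL=-2572/5713 → turn -1·90°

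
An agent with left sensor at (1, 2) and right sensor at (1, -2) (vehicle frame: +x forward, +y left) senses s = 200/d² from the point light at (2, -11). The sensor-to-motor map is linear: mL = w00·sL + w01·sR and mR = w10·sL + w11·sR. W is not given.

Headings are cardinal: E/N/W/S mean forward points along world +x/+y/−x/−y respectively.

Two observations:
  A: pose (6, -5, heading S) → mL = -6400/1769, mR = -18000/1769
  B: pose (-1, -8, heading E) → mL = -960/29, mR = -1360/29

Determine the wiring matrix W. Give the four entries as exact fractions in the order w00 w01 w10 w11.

1 -1 -1 -1

obs A: pose=(6,-5,S) → sL=200/61, sR=200/29, mL=-6400/1769, mR=-18000/1769
obs B: pose=(-1,-8,E) → sL=200/29, sR=40, mL=-960/29, mR=-1360/29
sensor matrix S = [[200/61, 200/29], [200/29, 40]]; det S = 4288000/51301
solve [mL_A; mL_B] = S·[w00; w01] and [mR_A; mR_B] = S·[w10; w11]:
  w00 = 1, w01 = -1, w10 = -1, w11 = -1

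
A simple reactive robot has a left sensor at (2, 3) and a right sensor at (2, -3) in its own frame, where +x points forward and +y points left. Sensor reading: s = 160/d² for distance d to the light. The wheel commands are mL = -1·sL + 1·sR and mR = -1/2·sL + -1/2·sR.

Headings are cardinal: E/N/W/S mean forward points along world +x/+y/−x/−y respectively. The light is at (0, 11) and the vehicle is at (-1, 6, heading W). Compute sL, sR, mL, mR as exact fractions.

left sensor world pos  = (-3, 3); dL² = 73
right sensor world pos = (-3, 9); dR² = 13
sL = 160/73 = 160/73
sR = 160/13 = 160/13
mL = -1·sL + 1·sR = 9600/949
mR = -1/2·sL + -1/2·sR = -6880/949

160/73 160/13 9600/949 -6880/949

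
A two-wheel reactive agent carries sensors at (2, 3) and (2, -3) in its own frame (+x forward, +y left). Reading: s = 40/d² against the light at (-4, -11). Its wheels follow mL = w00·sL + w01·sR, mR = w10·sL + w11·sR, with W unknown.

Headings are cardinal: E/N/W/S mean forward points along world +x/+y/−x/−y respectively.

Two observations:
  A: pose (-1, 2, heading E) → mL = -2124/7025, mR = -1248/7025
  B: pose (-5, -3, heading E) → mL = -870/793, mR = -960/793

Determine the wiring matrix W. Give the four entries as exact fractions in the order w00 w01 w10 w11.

obs A: pose=(-1,2,E) → sL=40/281, sR=8/25, mL=-2124/7025, mR=-1248/7025
obs B: pose=(-5,-3,E) → sL=20/61, sR=20/13, mL=-870/793, mR=-960/793
sensor matrix S = [[40/281, 8/25], [20/61, 20/13]]; det S = 127104/1114165
solve [mL_A; mL_B] = S·[w00; w01] and [mR_A; mR_B] = S·[w10; w11]:
  w00 = -1, w01 = -1/2, w10 = 1, w11 = -1

-1 -1/2 1 -1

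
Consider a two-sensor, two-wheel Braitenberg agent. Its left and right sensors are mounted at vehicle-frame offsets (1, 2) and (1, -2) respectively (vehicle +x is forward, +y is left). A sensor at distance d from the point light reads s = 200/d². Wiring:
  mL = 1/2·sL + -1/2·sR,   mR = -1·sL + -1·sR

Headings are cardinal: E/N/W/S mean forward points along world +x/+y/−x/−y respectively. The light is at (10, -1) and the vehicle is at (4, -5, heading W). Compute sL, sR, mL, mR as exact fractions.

left sensor world pos  = (3, -7); dL² = 85
right sensor world pos = (3, -3); dR² = 53
sL = 200/85 = 40/17
sR = 200/53 = 200/53
mL = 1/2·sL + -1/2·sR = -640/901
mR = -1·sL + -1·sR = -5520/901

40/17 200/53 -640/901 -5520/901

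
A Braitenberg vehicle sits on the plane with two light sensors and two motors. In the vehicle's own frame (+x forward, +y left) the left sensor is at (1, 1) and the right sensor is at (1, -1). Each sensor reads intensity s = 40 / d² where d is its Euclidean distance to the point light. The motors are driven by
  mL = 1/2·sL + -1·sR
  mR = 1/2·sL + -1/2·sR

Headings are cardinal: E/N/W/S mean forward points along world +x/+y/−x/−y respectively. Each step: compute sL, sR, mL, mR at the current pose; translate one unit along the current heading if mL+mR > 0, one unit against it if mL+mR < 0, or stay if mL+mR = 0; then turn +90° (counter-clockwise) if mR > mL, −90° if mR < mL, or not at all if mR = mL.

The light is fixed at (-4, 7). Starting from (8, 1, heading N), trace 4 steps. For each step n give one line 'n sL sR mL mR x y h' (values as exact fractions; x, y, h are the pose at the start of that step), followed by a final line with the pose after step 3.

0 20/73 20/97 -490/7081 240/7081 8 1 N
1 8/37 40/157 -852/5809 -112/5809 8 0 W
2 2/13 5/26 -3/26 -1/52 9 0 S
3 40/221 8/49 -788/10829 96/10829 9 1 E
final 8 1 N

n=0: pose=(8,1,N); sL=20/73, sR=20/97; mL=-490/7081, mR=240/7081; mL+mR=-250/7081 → advance -1; mR−mL=10/97 → turn +1·90°
n=1: pose=(8,0,W); sL=8/37, sR=40/157; mL=-852/5809, mR=-112/5809; mL+mR=-964/5809 → advance -1; mR−mL=20/157 → turn +1·90°
n=2: pose=(9,0,S); sL=2/13, sR=5/26; mL=-3/26, mR=-1/52; mL+mR=-7/52 → advance -1; mR−mL=5/52 → turn +1·90°
n=3: pose=(9,1,E); sL=40/221, sR=8/49; mL=-788/10829, mR=96/10829; mL+mR=-692/10829 → advance -1; mR−mL=4/49 → turn +1·90°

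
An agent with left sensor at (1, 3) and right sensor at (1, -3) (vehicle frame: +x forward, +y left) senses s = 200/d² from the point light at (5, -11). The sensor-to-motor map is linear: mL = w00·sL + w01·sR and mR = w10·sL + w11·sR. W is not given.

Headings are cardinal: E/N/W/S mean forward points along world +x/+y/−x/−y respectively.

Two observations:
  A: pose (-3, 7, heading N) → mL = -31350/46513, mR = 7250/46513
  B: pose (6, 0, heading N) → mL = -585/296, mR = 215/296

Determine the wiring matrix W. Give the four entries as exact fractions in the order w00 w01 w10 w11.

obs A: pose=(-3,7,N) → sL=100/241, sR=100/193, mL=-31350/46513, mR=7250/46513
obs B: pose=(6,0,N) → sL=50/37, sR=5/4, mL=-585/296, mR=215/296
sensor matrix S = [[100/241, 100/193], [50/37, 5/4]]; det S = -312375/1720981
solve [mL_A; mL_B] = S·[w00; w01] and [mR_A; mR_B] = S·[w10; w11]:
  w00 = -1, w01 = -1/2, w10 = 1, w11 = -1/2

-1 -1/2 1 -1/2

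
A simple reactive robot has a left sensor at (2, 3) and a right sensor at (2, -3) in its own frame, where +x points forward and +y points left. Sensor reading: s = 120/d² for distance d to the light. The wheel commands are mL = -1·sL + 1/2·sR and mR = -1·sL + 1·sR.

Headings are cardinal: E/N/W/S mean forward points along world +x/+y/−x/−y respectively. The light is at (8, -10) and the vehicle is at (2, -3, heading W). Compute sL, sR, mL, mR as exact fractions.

left sensor world pos  = (0, -6); dL² = 80
right sensor world pos = (0, 0); dR² = 164
sL = 120/80 = 3/2
sR = 120/164 = 30/41
mL = -1·sL + 1/2·sR = -93/82
mR = -1·sL + 1·sR = -63/82

3/2 30/41 -93/82 -63/82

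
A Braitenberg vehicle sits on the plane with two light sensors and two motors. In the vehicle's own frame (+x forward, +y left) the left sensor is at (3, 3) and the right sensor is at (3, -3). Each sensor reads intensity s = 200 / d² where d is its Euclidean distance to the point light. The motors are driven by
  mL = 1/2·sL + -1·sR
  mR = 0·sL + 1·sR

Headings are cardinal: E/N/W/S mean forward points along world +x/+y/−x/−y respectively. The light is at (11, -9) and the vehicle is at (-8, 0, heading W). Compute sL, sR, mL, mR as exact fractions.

left sensor world pos  = (-11, -3); dL² = 520
right sensor world pos = (-11, 3); dR² = 628
sL = 200/520 = 5/13
sR = 200/628 = 50/157
mL = 1/2·sL + -1·sR = -515/4082
mR = 0·sL + 1·sR = 50/157

5/13 50/157 -515/4082 50/157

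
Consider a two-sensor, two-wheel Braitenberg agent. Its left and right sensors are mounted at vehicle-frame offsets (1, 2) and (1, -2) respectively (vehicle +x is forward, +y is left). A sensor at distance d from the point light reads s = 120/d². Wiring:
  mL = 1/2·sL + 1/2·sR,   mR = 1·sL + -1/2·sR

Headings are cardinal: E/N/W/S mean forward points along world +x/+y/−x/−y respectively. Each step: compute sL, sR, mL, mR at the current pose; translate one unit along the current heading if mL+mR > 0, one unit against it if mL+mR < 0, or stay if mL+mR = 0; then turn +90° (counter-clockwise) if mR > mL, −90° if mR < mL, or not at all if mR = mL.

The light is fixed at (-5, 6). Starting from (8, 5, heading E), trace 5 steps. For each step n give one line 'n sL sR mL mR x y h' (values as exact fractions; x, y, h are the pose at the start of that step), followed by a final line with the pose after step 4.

n=0: pose=(8,5,E); sL=120/197, sR=24/41; mL=4824/8077, mR=2556/8077; mL+mR=180/197 → advance +1; mR−mL=-2268/8077 → turn -1·90°
n=1: pose=(9,5,S); sL=6/13, sR=30/37; mL=306/481, mR=27/481; mL+mR=9/13 → advance +1; mR−mL=-279/481 → turn -1·90°
n=2: pose=(9,4,W); sL=24/37, sR=120/169; mL=4248/6253, mR=1836/6253; mL+mR=36/37 → advance +1; mR−mL=-2412/6253 → turn -1·90°
n=3: pose=(8,4,N); sL=60/61, sR=60/113; mL=5220/6893, mR=4950/6893; mL+mR=90/61 → advance +1; mR−mL=-270/6893 → turn -1·90°
n=4: pose=(8,5,E); sL=120/197, sR=24/41; mL=4824/8077, mR=2556/8077; mL+mR=180/197 → advance +1; mR−mL=-2268/8077 → turn -1·90°

0 120/197 24/41 4824/8077 2556/8077 8 5 E
1 6/13 30/37 306/481 27/481 9 5 S
2 24/37 120/169 4248/6253 1836/6253 9 4 W
3 60/61 60/113 5220/6893 4950/6893 8 4 N
4 120/197 24/41 4824/8077 2556/8077 8 5 E
final 9 5 S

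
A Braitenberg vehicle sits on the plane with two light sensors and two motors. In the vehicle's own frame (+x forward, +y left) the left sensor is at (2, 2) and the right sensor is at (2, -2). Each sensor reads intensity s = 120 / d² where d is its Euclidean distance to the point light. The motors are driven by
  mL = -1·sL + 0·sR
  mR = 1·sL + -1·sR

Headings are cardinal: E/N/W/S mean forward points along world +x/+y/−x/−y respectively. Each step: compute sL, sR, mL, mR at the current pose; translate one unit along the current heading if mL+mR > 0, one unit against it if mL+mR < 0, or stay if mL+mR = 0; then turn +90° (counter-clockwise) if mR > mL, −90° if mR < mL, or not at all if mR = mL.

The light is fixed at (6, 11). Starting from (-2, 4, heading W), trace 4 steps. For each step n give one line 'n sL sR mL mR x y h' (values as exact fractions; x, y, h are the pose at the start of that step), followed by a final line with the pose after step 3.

0 120/181 24/25 -120/181 -1344/4525 -2 4 W
1 60/53 20/27 -60/53 560/1431 -1 4 S
2 120/41 120/89 -120/41 5760/3649 -1 5 E
3 30/29 30/13 -30/29 -480/377 -2 5 N
final -2 4 E

n=0: pose=(-2,4,W); sL=120/181, sR=24/25; mL=-120/181, mR=-1344/4525; mL+mR=-24/25 → advance -1; mR−mL=1656/4525 → turn +1·90°
n=1: pose=(-1,4,S); sL=60/53, sR=20/27; mL=-60/53, mR=560/1431; mL+mR=-20/27 → advance -1; mR−mL=2180/1431 → turn +1·90°
n=2: pose=(-1,5,E); sL=120/41, sR=120/89; mL=-120/41, mR=5760/3649; mL+mR=-120/89 → advance -1; mR−mL=16440/3649 → turn +1·90°
n=3: pose=(-2,5,N); sL=30/29, sR=30/13; mL=-30/29, mR=-480/377; mL+mR=-30/13 → advance -1; mR−mL=-90/377 → turn -1·90°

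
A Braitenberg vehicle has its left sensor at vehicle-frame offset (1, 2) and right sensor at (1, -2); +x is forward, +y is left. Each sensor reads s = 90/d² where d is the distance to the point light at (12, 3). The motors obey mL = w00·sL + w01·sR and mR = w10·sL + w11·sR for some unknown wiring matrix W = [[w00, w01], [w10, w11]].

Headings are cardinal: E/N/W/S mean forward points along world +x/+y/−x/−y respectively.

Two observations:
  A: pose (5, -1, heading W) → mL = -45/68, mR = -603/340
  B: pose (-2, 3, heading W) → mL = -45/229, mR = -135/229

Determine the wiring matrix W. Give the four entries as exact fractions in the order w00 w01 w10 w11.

obs A: pose=(5,-1,W) → sL=9/10, sR=45/34, mL=-45/68, mR=-603/340
obs B: pose=(-2,3,W) → sL=90/229, sR=90/229, mL=-45/229, mR=-135/229
sensor matrix S = [[9/10, 45/34], [90/229, 90/229]]; det S = -648/3893
solve [mL_A; mL_B] = S·[w00; w01] and [mR_A; mR_B] = S·[w10; w11]:
  w00 = 0, w01 = -1/2, w10 = -1/2, w11 = -1

0 -1/2 -1/2 -1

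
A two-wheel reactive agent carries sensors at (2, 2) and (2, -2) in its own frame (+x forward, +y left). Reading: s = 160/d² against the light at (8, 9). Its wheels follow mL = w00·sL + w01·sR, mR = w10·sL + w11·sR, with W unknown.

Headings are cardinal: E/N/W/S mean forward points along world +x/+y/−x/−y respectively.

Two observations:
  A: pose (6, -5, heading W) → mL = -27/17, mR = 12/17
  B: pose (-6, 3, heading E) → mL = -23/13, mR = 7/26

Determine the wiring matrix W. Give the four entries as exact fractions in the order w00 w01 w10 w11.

-1 -1 -1/2 1

obs A: pose=(6,-5,W) → sL=10/17, sR=1, mL=-27/17, mR=12/17
obs B: pose=(-6,3,E) → sL=1, sR=10/13, mL=-23/13, mR=7/26
sensor matrix S = [[10/17, 1], [1, 10/13]]; det S = -121/221
solve [mL_A; mL_B] = S·[w00; w01] and [mR_A; mR_B] = S·[w10; w11]:
  w00 = -1, w01 = -1, w10 = -1/2, w11 = 1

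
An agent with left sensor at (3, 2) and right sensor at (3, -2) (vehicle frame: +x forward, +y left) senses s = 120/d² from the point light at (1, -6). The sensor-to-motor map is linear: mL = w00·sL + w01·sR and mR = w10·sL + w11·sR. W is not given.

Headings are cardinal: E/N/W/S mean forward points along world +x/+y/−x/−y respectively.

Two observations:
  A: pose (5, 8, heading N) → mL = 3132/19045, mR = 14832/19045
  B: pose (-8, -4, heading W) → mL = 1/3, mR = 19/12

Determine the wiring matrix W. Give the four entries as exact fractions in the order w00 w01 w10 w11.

obs A: pose=(5,8,N) → sL=120/293, sR=24/65, mL=3132/19045, mR=14832/19045
obs B: pose=(-8,-4,W) → sL=5/6, sR=3/4, mL=1/3, mR=19/12
sensor matrix S = [[120/293, 24/65], [5/6, 3/4]]; det S = -2/3809
solve [mL_A; mL_B] = S·[w00; w01] and [mR_A; mR_B] = S·[w10; w11]:
  w00 = -1/2, w01 = 1, w10 = 1, w11 = 1

-1/2 1 1 1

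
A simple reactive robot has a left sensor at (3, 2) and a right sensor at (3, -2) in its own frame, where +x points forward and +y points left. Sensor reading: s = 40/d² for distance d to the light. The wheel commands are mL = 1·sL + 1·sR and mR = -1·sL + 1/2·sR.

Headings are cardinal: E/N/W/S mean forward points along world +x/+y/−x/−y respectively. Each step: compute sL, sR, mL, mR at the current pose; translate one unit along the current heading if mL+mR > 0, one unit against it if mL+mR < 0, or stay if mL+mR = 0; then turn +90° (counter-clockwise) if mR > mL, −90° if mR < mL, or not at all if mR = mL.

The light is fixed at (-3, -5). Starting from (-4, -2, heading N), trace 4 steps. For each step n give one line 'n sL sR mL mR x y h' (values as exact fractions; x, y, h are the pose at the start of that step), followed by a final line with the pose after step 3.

n=0: pose=(-4,-2,N); sL=8/9, sR=40/37; mL=656/333, mR=-116/333; mL+mR=60/37 → advance +1; mR−mL=-772/333 → turn -1·90°
n=1: pose=(-4,-1,E); sL=1, sR=5; mL=6, mR=3/2; mL+mR=15/2 → advance +1; mR−mL=-9/2 → turn -1·90°
n=2: pose=(-3,-1,S); sL=8, sR=8; mL=16, mR=-4; mL+mR=12 → advance +1; mR−mL=-20 → turn -1·90°
n=3: pose=(-3,-2,W); sL=4, sR=20/17; mL=88/17, mR=-58/17; mL+mR=30/17 → advance +1; mR−mL=-146/17 → turn -1·90°

0 8/9 40/37 656/333 -116/333 -4 -2 N
1 1 5 6 3/2 -4 -1 E
2 8 8 16 -4 -3 -1 S
3 4 20/17 88/17 -58/17 -3 -2 W
final -4 -2 N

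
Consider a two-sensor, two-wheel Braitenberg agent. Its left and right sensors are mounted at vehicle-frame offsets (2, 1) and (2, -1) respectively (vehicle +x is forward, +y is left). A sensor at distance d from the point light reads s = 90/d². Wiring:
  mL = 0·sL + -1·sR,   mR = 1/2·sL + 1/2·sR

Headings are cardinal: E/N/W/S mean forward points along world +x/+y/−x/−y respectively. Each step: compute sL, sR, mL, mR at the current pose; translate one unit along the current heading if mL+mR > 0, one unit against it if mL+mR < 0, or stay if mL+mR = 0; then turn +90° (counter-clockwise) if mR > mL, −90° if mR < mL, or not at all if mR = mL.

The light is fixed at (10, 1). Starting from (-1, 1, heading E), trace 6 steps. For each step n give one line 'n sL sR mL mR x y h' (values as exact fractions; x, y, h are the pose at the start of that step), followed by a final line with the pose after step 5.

0 45/41 45/41 -45/41 45/41 -1 1 E
1 45/74 45/52 -45/52 2835/3848 -1 1 N
2 90/173 90/169 -90/169 15390/29237 -1 0 W
3 1 9/13 -9/13 11/13 0 0 S
4 18/13 90/73 -90/73 1242/949 0 -1 E
5 9/10 45/32 -45/32 369/320 1 -1 N
final 1 -2 W

n=0: pose=(-1,1,E); sL=45/41, sR=45/41; mL=-45/41, mR=45/41; mL+mR=0 → advance +0; mR−mL=90/41 → turn +1·90°
n=1: pose=(-1,1,N); sL=45/74, sR=45/52; mL=-45/52, mR=2835/3848; mL+mR=-495/3848 → advance -1; mR−mL=6165/3848 → turn +1·90°
n=2: pose=(-1,0,W); sL=90/173, sR=90/169; mL=-90/169, mR=15390/29237; mL+mR=-180/29237 → advance -1; mR−mL=30960/29237 → turn +1·90°
n=3: pose=(0,0,S); sL=1, sR=9/13; mL=-9/13, mR=11/13; mL+mR=2/13 → advance +1; mR−mL=20/13 → turn +1·90°
n=4: pose=(0,-1,E); sL=18/13, sR=90/73; mL=-90/73, mR=1242/949; mL+mR=72/949 → advance +1; mR−mL=2412/949 → turn +1·90°
n=5: pose=(1,-1,N); sL=9/10, sR=45/32; mL=-45/32, mR=369/320; mL+mR=-81/320 → advance -1; mR−mL=819/320 → turn +1·90°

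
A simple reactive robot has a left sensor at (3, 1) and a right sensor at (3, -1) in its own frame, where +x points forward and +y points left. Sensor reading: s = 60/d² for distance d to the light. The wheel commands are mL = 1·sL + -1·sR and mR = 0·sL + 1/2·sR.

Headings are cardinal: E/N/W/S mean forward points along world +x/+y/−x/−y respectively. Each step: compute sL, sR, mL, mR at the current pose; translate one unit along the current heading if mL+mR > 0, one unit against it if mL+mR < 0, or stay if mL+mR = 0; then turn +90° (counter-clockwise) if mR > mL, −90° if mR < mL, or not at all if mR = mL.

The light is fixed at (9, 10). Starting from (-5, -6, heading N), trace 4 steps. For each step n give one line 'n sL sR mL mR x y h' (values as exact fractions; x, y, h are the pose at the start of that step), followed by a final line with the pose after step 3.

n=0: pose=(-5,-6,N); sL=30/197, sR=30/169; mL=-840/33293, mR=15/169; mL+mR=2115/33293 → advance +1; mR−mL=3795/33293 → turn +1·90°
n=1: pose=(-5,-5,W); sL=12/109, sR=12/97; mL=-144/10573, mR=6/97; mL+mR=510/10573 → advance +1; mR−mL=798/10573 → turn +1·90°
n=2: pose=(-6,-5,S); sL=3/26, sR=3/29; mL=9/754, mR=3/58; mL+mR=24/377 → advance +1; mR−mL=15/377 → turn +1·90°
n=3: pose=(-6,-6,E); sL=20/123, sR=60/433; mL=1280/53259, mR=30/433; mL+mR=4970/53259 → advance +1; mR−mL=2410/53259 → turn +1·90°

0 30/197 30/169 -840/33293 15/169 -5 -6 N
1 12/109 12/97 -144/10573 6/97 -5 -5 W
2 3/26 3/29 9/754 3/58 -6 -5 S
3 20/123 60/433 1280/53259 30/433 -6 -6 E
final -5 -6 N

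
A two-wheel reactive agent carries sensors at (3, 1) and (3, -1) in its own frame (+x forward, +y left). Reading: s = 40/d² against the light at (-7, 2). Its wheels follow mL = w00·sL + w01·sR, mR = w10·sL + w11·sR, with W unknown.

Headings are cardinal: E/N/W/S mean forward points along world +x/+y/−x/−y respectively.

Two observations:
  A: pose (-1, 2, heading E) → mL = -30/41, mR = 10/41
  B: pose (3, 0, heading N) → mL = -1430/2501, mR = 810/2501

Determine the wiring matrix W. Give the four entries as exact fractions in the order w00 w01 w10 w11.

-1/2 -1 1 -1/2

obs A: pose=(-1,2,E) → sL=20/41, sR=20/41, mL=-30/41, mR=10/41
obs B: pose=(3,0,N) → sL=20/41, sR=20/61, mL=-1430/2501, mR=810/2501
sensor matrix S = [[20/41, 20/41], [20/41, 20/61]]; det S = -8000/102541
solve [mL_A; mL_B] = S·[w00; w01] and [mR_A; mR_B] = S·[w10; w11]:
  w00 = -1/2, w01 = -1, w10 = 1, w11 = -1/2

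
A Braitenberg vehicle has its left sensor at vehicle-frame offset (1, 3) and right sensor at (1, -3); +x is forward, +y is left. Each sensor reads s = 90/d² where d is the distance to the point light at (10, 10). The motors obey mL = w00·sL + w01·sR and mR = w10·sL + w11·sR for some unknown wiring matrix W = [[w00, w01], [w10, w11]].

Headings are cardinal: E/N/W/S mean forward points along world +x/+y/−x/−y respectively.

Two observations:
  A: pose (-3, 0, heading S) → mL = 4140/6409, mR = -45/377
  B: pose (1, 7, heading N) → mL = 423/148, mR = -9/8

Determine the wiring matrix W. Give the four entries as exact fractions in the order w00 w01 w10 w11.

1 1 0 -1/2

obs A: pose=(-3,0,S) → sL=90/221, sR=90/377, mL=4140/6409, mR=-45/377
obs B: pose=(1,7,N) → sL=45/74, sR=9/4, mL=423/148, mR=-9/8
sensor matrix S = [[90/221, 90/377], [45/74, 9/4]]; det S = 365715/474266
solve [mL_A; mL_B] = S·[w00; w01] and [mR_A; mR_B] = S·[w10; w11]:
  w00 = 1, w01 = 1, w10 = 0, w11 = -1/2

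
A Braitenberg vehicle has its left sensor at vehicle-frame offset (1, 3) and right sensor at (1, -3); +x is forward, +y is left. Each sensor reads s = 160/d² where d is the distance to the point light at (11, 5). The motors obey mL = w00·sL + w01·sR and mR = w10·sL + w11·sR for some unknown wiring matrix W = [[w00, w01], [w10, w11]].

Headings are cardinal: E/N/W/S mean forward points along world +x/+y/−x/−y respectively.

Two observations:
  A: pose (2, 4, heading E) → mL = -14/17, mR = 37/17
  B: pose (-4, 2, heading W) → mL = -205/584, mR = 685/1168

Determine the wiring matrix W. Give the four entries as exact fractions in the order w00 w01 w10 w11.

1/2 -1 1/2 1/2

obs A: pose=(2,4,E) → sL=40/17, sR=2, mL=-14/17, mR=37/17
obs B: pose=(-4,2,W) → sL=40/73, sR=5/8, mL=-205/584, mR=685/1168
sensor matrix S = [[40/17, 2], [40/73, 5/8]]; det S = 465/1241
solve [mL_A; mL_B] = S·[w00; w01] and [mR_A; mR_B] = S·[w10; w11]:
  w00 = 1/2, w01 = -1, w10 = 1/2, w11 = 1/2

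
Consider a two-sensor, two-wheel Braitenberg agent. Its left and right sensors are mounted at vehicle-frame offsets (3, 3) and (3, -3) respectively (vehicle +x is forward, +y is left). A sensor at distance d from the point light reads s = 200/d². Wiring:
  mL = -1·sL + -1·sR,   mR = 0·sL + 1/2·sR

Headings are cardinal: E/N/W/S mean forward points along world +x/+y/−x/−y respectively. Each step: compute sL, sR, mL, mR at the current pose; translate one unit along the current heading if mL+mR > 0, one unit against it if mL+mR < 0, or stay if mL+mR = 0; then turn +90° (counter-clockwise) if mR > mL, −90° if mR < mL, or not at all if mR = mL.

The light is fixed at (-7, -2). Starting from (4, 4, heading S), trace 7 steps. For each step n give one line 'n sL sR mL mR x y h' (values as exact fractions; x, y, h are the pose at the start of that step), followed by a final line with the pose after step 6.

0 40/41 200/73 -11120/2993 100/73 4 4 S
1 25/37 50/53 -3175/1961 25/53 4 5 E
2 200/149 200/269 -83600/40081 100/269 3 5 N
3 100/29 20/13 -1880/377 10/13 3 4 W
4 40/41 200/73 -11120/2993 100/73 4 4 S
5 25/37 50/53 -3175/1961 25/53 4 5 E
6 200/149 200/269 -83600/40081 100/269 3 5 N
final 3 4 W

n=0: pose=(4,4,S); sL=40/41, sR=200/73; mL=-11120/2993, mR=100/73; mL+mR=-7020/2993 → advance -1; mR−mL=15220/2993 → turn +1·90°
n=1: pose=(4,5,E); sL=25/37, sR=50/53; mL=-3175/1961, mR=25/53; mL+mR=-2250/1961 → advance -1; mR−mL=4100/1961 → turn +1·90°
n=2: pose=(3,5,N); sL=200/149, sR=200/269; mL=-83600/40081, mR=100/269; mL+mR=-68700/40081 → advance -1; mR−mL=98500/40081 → turn +1·90°
n=3: pose=(3,4,W); sL=100/29, sR=20/13; mL=-1880/377, mR=10/13; mL+mR=-1590/377 → advance -1; mR−mL=2170/377 → turn +1·90°
n=4: pose=(4,4,S); sL=40/41, sR=200/73; mL=-11120/2993, mR=100/73; mL+mR=-7020/2993 → advance -1; mR−mL=15220/2993 → turn +1·90°
n=5: pose=(4,5,E); sL=25/37, sR=50/53; mL=-3175/1961, mR=25/53; mL+mR=-2250/1961 → advance -1; mR−mL=4100/1961 → turn +1·90°
n=6: pose=(3,5,N); sL=200/149, sR=200/269; mL=-83600/40081, mR=100/269; mL+mR=-68700/40081 → advance -1; mR−mL=98500/40081 → turn +1·90°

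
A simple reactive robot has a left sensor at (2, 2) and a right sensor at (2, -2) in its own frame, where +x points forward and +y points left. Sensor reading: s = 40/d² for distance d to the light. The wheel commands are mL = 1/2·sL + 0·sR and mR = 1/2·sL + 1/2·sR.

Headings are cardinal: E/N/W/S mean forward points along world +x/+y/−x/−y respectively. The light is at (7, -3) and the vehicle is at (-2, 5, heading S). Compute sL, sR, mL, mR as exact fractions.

left sensor world pos  = (0, 3); dL² = 85
right sensor world pos = (-4, 3); dR² = 157
sL = 40/85 = 8/17
sR = 40/157 = 40/157
mL = 1/2·sL + 0·sR = 4/17
mR = 1/2·sL + 1/2·sR = 968/2669

8/17 40/157 4/17 968/2669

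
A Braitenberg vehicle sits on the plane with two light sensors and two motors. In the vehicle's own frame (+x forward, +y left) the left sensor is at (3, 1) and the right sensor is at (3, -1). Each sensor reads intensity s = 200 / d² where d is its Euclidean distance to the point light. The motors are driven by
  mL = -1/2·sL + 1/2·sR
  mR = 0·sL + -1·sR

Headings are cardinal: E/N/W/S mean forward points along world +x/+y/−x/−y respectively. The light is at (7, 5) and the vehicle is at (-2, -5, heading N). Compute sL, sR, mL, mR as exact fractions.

200/149 200/113 3600/16837 -200/113

left sensor world pos  = (-3, -2); dL² = 149
right sensor world pos = (-1, -2); dR² = 113
sL = 200/149 = 200/149
sR = 200/113 = 200/113
mL = -1/2·sL + 1/2·sR = 3600/16837
mR = 0·sL + -1·sR = -200/113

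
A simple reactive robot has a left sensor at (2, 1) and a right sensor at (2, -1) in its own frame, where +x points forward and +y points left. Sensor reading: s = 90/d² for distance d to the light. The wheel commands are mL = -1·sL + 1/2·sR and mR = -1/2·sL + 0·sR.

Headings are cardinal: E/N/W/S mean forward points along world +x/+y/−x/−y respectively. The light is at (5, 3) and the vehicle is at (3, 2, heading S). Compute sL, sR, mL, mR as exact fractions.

9 5 -13/2 -9/2

left sensor world pos  = (4, 0); dL² = 10
right sensor world pos = (2, 0); dR² = 18
sL = 90/10 = 9
sR = 90/18 = 5
mL = -1·sL + 1/2·sR = -13/2
mR = -1/2·sL + 0·sR = -9/2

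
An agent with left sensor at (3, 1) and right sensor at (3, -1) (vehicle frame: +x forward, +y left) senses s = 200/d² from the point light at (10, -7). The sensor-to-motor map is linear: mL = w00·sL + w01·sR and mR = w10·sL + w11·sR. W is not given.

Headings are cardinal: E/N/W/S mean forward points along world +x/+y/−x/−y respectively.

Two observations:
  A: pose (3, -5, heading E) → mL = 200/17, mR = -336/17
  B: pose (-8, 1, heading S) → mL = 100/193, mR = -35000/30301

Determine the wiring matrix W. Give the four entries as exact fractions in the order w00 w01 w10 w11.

0 1 -1 -1

obs A: pose=(3,-5,E) → sL=8, sR=200/17, mL=200/17, mR=-336/17
obs B: pose=(-8,1,S) → sL=100/157, sR=100/193, mL=100/193, mR=-35000/30301
sensor matrix S = [[8, 200/17], [100/157, 100/193]]; det S = -1724800/515117
solve [mL_A; mL_B] = S·[w00; w01] and [mR_A; mR_B] = S·[w10; w11]:
  w00 = 0, w01 = 1, w10 = -1, w11 = -1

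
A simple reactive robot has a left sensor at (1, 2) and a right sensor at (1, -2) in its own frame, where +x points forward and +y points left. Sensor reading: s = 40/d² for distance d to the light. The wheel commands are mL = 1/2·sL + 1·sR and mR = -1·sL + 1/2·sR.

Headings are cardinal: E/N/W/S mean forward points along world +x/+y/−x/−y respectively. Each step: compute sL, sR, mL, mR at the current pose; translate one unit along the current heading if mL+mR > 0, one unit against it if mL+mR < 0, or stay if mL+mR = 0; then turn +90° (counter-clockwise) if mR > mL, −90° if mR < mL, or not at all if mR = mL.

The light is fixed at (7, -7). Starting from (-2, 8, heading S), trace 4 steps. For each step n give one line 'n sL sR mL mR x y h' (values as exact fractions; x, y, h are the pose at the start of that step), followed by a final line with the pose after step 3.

0 8/49 40/317 3228/15533 -1556/15533 -2 8 S
1 10/61 10/89 1055/5429 -585/5429 -2 7 W
2 40/369 40/289 20540/106641 -4180/106641 -3 7 N
3 4/37 4/25 198/925 -26/925 -3 8 E
final -2 8 S

n=0: pose=(-2,8,S); sL=8/49, sR=40/317; mL=3228/15533, mR=-1556/15533; mL+mR=1672/15533 → advance +1; mR−mL=-4784/15533 → turn -1·90°
n=1: pose=(-2,7,W); sL=10/61, sR=10/89; mL=1055/5429, mR=-585/5429; mL+mR=470/5429 → advance +1; mR−mL=-1640/5429 → turn -1·90°
n=2: pose=(-3,7,N); sL=40/369, sR=40/289; mL=20540/106641, mR=-4180/106641; mL+mR=16360/106641 → advance +1; mR−mL=-8240/35547 → turn -1·90°
n=3: pose=(-3,8,E); sL=4/37, sR=4/25; mL=198/925, mR=-26/925; mL+mR=172/925 → advance +1; mR−mL=-224/925 → turn -1·90°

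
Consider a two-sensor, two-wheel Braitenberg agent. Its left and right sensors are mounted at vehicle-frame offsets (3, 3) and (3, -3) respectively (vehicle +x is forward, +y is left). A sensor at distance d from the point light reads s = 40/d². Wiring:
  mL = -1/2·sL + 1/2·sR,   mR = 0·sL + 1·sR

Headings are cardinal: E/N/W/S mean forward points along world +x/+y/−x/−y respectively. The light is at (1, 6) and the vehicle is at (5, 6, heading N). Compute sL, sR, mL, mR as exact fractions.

left sensor world pos  = (2, 9); dL² = 10
right sensor world pos = (8, 9); dR² = 58
sL = 40/10 = 4
sR = 40/58 = 20/29
mL = -1/2·sL + 1/2·sR = -48/29
mR = 0·sL + 1·sR = 20/29

4 20/29 -48/29 20/29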